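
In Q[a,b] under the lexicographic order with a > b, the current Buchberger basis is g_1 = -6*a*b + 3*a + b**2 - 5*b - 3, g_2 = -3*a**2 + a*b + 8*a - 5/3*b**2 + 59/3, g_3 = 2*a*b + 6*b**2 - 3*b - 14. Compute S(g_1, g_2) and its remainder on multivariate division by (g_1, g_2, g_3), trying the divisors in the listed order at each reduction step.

lcm(LM(g_1), LM(g_2)) = a**2*b.
S = (lcm/LT(g_1))·g_1 − (lcm/LT(g_2))·g_2 = -1/2*a**2 + 1/6*a*b**2 + 7/2*a*b + 1/2*a - 5/9*b**3 + 59/9*b.
Reduce S modulo (g_1, g_2, g_3) in that order:
  leading term a**2: subtract (1/6)·g_2 from -1/2*a**2 + 1/6*a*b**2 + 7/2*a*b + 1/2*a - 5/9*b**3 + 59/9*b → 1/6*a*b**2 + 10/3*a*b - 5/6*a - 5/9*b**3 + 5/18*b**2 + 59/9*b - 59/18
  leading term a*b**2: subtract (-1/36*b)·g_1 from 1/6*a*b**2 + 10/3*a*b - 5/6*a - 5/9*b**3 + 5/18*b**2 + 59/9*b - 59/18 → 41/12*a*b - 5/6*a - 19/36*b**3 + 5/36*b**2 + 233/36*b - 59/18
  leading term a*b: subtract (-41/72)·g_1 from 41/12*a*b - 5/6*a - 19/36*b**3 + 5/36*b**2 + 233/36*b - 59/18 → 7/8*a - 19/36*b**3 + 17/24*b**2 + 29/8*b - 359/72
  leading term a: no divisor's leading term divides it; move 7/8*a to the remainder.
  leading term b**3: no divisor's leading term divides it; move -19/36*b**3 to the remainder.
  leading term b**2: no divisor's leading term divides it; move 17/24*b**2 to the remainder.
  leading term b: no divisor's leading term divides it; move 29/8*b to the remainder.
  leading term 1: no divisor's leading term divides it; move -359/72 to the remainder.
The remainder 7/8*a - 19/36*b**3 + 17/24*b**2 + 29/8*b - 359/72 is nonzero, so it would be added as the next basis element.
An S-polynomial is built so that the two leading terms cancel; whether anything survives reduction is exactly the Gröbner-basis criterion.

S(g_1, g_2) = -1/2*a**2 + 1/6*a*b**2 + 7/2*a*b + 1/2*a - 5/9*b**3 + 59/9*b; remainder on division = 7/8*a - 19/36*b**3 + 17/24*b**2 + 29/8*b - 359/72.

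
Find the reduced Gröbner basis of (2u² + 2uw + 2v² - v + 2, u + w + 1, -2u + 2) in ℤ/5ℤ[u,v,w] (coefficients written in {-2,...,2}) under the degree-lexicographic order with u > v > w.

G = {v² + 2v, u - 1, w + 2}

This is the nonlinear analogue of row-reducing a linear system.

f_1 = 2u² + 2uw + 2v² - v + 2, LT = u².
f_2 = u + w + 1, LT = u.
f_3 = -2u + 2, LT = u.

S(f_1,f_2): lcm = u². S = v² - u + 2v + 1.
  leading term v²: no divisor's leading term divides it; move v² to the remainder.
  leading term u: subtract (-1)·f_2 from -u + 2v + 1 → 2v + w + 2
  leading term v: no divisor's leading term divides it; move 2v to the remainder.
  leading term w: no divisor's leading term divides it; move w to the remainder.
  leading term 1: no divisor's leading term divides it; move 2 to the remainder.
  remainder v² + 2v + w + 2 ≠ 0; add g_4 = v² + 2v + w + 2 to the basis.

S(f_1,f_3): lcm = u². S = uw + v² + u + 2v + 1.
  leading term uw: subtract (w)·f_2 from uw + v² + u + 2v + 1 → v² - w² + u + 2v - w + 1
  leading term v²: subtract (1)·g_4 from v² - w² + u + 2v - w + 1 → -w² + u - 2w - 1
  leading term w²: no divisor's leading term divides it; move -w² to the remainder.
  leading term u: subtract (1)·f_2 from u - 2w - 1 → 2w - 2
  leading term w: no divisor's leading term divides it; move 2w to the remainder.
  leading term 1: no divisor's leading term divides it; move -2 to the remainder.
  remainder -w² + 2w - 2 ≠ 0; add g_5 = -w² + 2w - 2 to the basis.

S(f_2,f_3): lcm = u. S = w + 2.
  leading term w: no divisor's leading term divides it; move w to the remainder.
  leading term 1: no divisor's leading term divides it; move 2 to the remainder.
  remainder w + 2 ≠ 0; add g_6 = w + 2 to the basis.

The other S-polynomials (S(f_1,g_4), S(f_2,g_4), S(f_3,g_4), S(f_1,g_5), S(f_2,g_5), S(f_3,g_5), S(g_4,g_5), S(f_1,g_6), S(f_2,g_6), S(f_3,g_6), S(g_4,g_6), S(g_5,g_6)) all reduce to 0 modulo the current basis, so we have a Gröbner basis.
Inter-reduce: drop elements whose leading term is divisible by another's, tail-reduce, and make monic.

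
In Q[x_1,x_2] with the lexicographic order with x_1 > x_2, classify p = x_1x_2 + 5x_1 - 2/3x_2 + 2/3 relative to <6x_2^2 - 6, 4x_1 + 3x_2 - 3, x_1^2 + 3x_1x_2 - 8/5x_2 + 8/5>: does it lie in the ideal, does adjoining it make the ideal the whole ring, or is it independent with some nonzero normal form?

x_1x_2 + 5x_1 - 2/3x_2 + 2/3 lies in I (it reduces to 0).

First compute the reduced Gröbner basis of I by Buchberger's algorithm.
f_1 = 6x_2^2 - 6, LT = x_2^2.
f_2 = 4x_1 + 3x_2 - 3, LT = x_1.
f_3 = x_1^2 + 3x_1x_2 - 8/5x_2 + 8/5, LT = x_1^2.

S(f_2,f_3): lcm = x_1^2. S = -9/4x_1x_2 - 3/4x_1 + 8/5x_2 - 8/5.
  leading term x_1x_2: subtract (-9/16x_2)·f_2 from -9/4x_1x_2 - 3/4x_1 + 8/5x_2 - 8/5 → -3/4x_1 + 27/16x_2^2 - 7/80x_2 - 8/5
  leading term x_1: subtract (-3/16)·f_2 from -3/4x_1 + 27/16x_2^2 - 7/80x_2 - 8/5 → 27/16x_2^2 + 19/40x_2 - 173/80
  leading term x_2^2: subtract (9/32)·f_1 from 27/16x_2^2 + 19/40x_2 - 173/80 → 19/40x_2 - 19/40
  leading term x_2: no divisor's leading term divides it; move 19/40x_2 to the remainder.
  leading term 1: no divisor's leading term divides it; move -19/40 to the remainder.
  remainder 19/40x_2 - 19/40 ≠ 0; add h_4 = 19/40x_2 - 19/40 to the basis.

The other S-polynomials (S(f_1,f_2), S(f_1,f_3), S(f_1,h_4), S(f_2,h_4), S(f_3,h_4)) all reduce to 0 modulo the current basis, so we have a Gröbner basis.
Inter-reduce: drop elements whose leading term is divisible by another's, tail-reduce, and make monic.
Reduced Gröbner basis: {x_1, x_2 - 1}.
Label its elements g_1 = x_1, g_2 = x_2 - 1.

Reduce p = x_1x_2 + 5x_1 - 2/3x_2 + 2/3 modulo G:
  leading term x_1x_2: subtract (x_2)·g_1 from x_1x_2 + 5x_1 - 2/3x_2 + 2/3 → 5x_1 - 2/3x_2 + 2/3
  leading term x_1: subtract (5)·g_1 from 5x_1 - 2/3x_2 + 2/3 → -2/3x_2 + 2/3
  leading term x_2: subtract (-2/3)·g_2 from -2/3x_2 + 2/3 → 0
  normal form = 0.
Since the normal form is 0, p ∈ I.

The remainder on division by a Gröbner basis is unique — it is the normal form.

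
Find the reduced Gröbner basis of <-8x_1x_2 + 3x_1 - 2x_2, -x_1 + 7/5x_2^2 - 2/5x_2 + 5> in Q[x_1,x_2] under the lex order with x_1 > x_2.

f_1 = -8x_1x_2 + 3x_1 - 2x_2, LT = x_1x_2.
f_2 = -x_1 + 7/5x_2^2 - 2/5x_2 + 5, LT = x_1.

S(f_1,f_2): lcm = x_1x_2. S = -3/8x_1 + 7/5x_2^3 - 2/5x_2^2 + 21/4x_2.
  leading term x_1: subtract (3/8)·f_2 from -3/8x_1 + 7/5x_2^3 - 2/5x_2^2 + 21/4x_2 → 7/5x_2^3 - 37/40x_2^2 + 27/5x_2 - 15/8
  leading term x_2^3: no divisor's leading term divides it; move 7/5x_2^3 to the remainder.
  leading term x_2^2: no divisor's leading term divides it; move -37/40x_2^2 to the remainder.
  leading term x_2: no divisor's leading term divides it; move 27/5x_2 to the remainder.
  leading term 1: no divisor's leading term divides it; move -15/8 to the remainder.
  remainder 7/5x_2^3 - 37/40x_2^2 + 27/5x_2 - 15/8 ≠ 0; add g_3 = 7/5x_2^3 - 37/40x_2^2 + 27/5x_2 - 15/8 to the basis.

The other S-polynomials (S(f_1,g_3), S(f_2,g_3)) all reduce to 0 modulo the current basis, so we have a Gröbner basis.
Inter-reduce: drop elements whose leading term is divisible by another's, tail-reduce, and make monic.

G = {x_1 - 7/5x_2^2 + 2/5x_2 - 5, x_2^3 - 37/56x_2^2 + 27/7x_2 - 75/56}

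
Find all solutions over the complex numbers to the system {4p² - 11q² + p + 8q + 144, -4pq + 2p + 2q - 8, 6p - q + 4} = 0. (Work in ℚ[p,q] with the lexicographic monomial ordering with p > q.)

{(0, 4)}

Compute a lex Gröbner basis by Buchberger's algorithm.
f_1 = 4p² + p - 11q² + 8q + 144, LT = p².
f_2 = -4pq + 2p + 2q - 8, LT = pq.
f_3 = 6p - q + 4, LT = p.

S(f_1,f_2): lcm = p²q. S = ½p² + ¾pq - 2p - 11/4q³ + 2q² + 36q.
  reduce S modulo (f_1, f_2, f_3):
  remainder -11/4q³ + 27/8q² + 421/12q - 55/3 ≠ 0; add h_4 = -11/4q³ + 27/8q² + 421/12q - 55/3 to the basis.

S(f_1,f_3): lcm = p². S = ⅙pq - 5/12p - 11/4q² + 2q + 36.
  reduce S modulo (f_1, f_2, f_3, h_4):
  remainder -11/4q² + 73/36q + 323/9 ≠ 0; add h_5 = -11/4q² + 73/36q + 323/9 to the basis.

S(f_2,f_3): lcm = pq. S = -½p + ⅙q² - 7/6q + 2.
  reduce S modulo (f_1, f_2, f_3, h_4, h_5):
  remainder -1339/1188q + 1339/297 ≠ 0; add h_6 = -1339/1188q + 1339/297 to the basis.

The other S-polynomials (S(f_1,h_4), S(f_2,h_4), S(f_3,h_4), S(f_1,h_5), S(f_2,h_5), S(f_3,h_5), S(h_4,h_5), S(f_1,h_6), S(f_2,h_6), S(f_3,h_6), S(h_4,h_6), S(h_5,h_6)) all reduce to 0 modulo the current basis, so we have a Gröbner basis.
Inter-reduce: drop elements whose leading term is divisible by another's, tail-reduce, and make monic.
Reduced Gröbner basis: {p, q - 4}.

From the last basis element, q - 4 = 0, so q takes values in {4}. Each choice, substituted upward through the basis, yields the corresponding point(s) of the solution set.
  q = 4: the earlier basis element becomes p = 0, giving p = 0 — point (0, 4).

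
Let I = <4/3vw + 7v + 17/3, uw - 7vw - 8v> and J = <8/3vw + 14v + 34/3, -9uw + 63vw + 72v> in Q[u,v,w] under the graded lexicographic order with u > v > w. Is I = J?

Yes, the ideals are equal.

Equality of ideals is decidable: compute both reduced Gröbner bases (unique for the ordering) and check whether they agree.
Buchberger on the first generating set:
f_1 = 4/3vw + 7v + 17/3, LT = vw.
f_2 = uw - 7vw - 8v, LT = uw.

S(f_1,f_2): lcm = uvw. S = 7v^2w + 21/4uv + 8v^2 + 17/4u.
  leading term v^2w: subtract (21/4v)·f_1 from 7v^2w + 21/4uv + 8v^2 + 17/4u → 21/4uv - 115/4v^2 + 17/4u - 119/4v
  leading term uv: no divisor's leading term divides it; move 21/4uv to the remainder.
  leading term v^2: no divisor's leading term divides it; move -115/4v^2 to the remainder.
  leading term u: no divisor's leading term divides it; move 17/4u to the remainder.
  leading term v: no divisor's leading term divides it; move -119/4v to the remainder.
  remainder 21/4uv - 115/4v^2 + 17/4u - 119/4v ≠ 0; add g_3 = 21/4uv - 115/4v^2 + 17/4u - 119/4v to the basis.

The other S-polynomials (S(f_1,g_3), S(f_2,g_3)) all reduce to 0 modulo the current basis, so we have a Gröbner basis.
Inter-reduce: drop elements whose leading term is divisible by another's, tail-reduce, and make monic.
Reduced Gröbner basis: {uv - 115/21v^2 + 17/21u - 17/3v, uw + 115/4v + 119/4, vw + 21/4v + 17/4}.

Buchberger on the second generating set:
h_1 = 8/3vw + 14v + 34/3, LT = vw.
h_2 = -9uw + 63vw + 72v, LT = uw.

S(h_1,h_2): lcm = uvw. S = 7v^2w + 21/4uv + 8v^2 + 17/4u.
  leading term v^2w: subtract (21/8v)·h_1 from 7v^2w + 21/4uv + 8v^2 + 17/4u → 21/4uv - 115/4v^2 + 17/4u - 119/4v
  leading term uv: no divisor's leading term divides it; move 21/4uv to the remainder.
  leading term v^2: no divisor's leading term divides it; move -115/4v^2 to the remainder.
  leading term u: no divisor's leading term divides it; move 17/4u to the remainder.
  leading term v: no divisor's leading term divides it; move -119/4v to the remainder.
  remainder 21/4uv - 115/4v^2 + 17/4u - 119/4v ≠ 0; add k_3 = 21/4uv - 115/4v^2 + 17/4u - 119/4v to the basis.

The other S-polynomials (S(h_1,k_3), S(h_2,k_3)) all reduce to 0 modulo the current basis, so we have a Gröbner basis.
Inter-reduce: drop elements whose leading term is divisible by another's, tail-reduce, and make monic.
Reduced Gröbner basis: {uv - 115/21v^2 + 17/21u - 17/3v, uw + 115/4v + 119/4, vw + 21/4v + 17/4}.

The two bases agree; hence the ideals are identical.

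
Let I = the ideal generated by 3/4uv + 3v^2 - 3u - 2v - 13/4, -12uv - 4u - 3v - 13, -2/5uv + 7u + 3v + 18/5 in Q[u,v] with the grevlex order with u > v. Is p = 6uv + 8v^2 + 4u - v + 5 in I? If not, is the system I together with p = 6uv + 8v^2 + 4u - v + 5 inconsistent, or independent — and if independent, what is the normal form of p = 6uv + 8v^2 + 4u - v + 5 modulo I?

Adjoining 6uv + 8v^2 + 4u - v + 5 makes the ideal the whole ring: the system is inconsistent.

First compute the reduced Gröbner basis of I by Buchberger's algorithm.
f_1 = 3/4uv + 3v^2 - 3u - 2v - 13/4, LT = uv.
f_2 = -12uv - 4u - 3v - 13, LT = uv.
f_3 = -2/5uv + 7u + 3v + 18/5, LT = uv.

S(f_1,f_2): lcm = uv. S = 4v^2 - 13/3u - 35/12v - 65/12.
  reduce S modulo (f_1, f_2, f_3):
  remainder 4v^2 - 13/3u - 35/12v - 65/12 ≠ 0; add h_4 = 4v^2 - 13/3u - 35/12v - 65/12 to the basis.

S(f_1,f_3): lcm = uv. S = 4v^2 + 27/2u + 29/6v + 14/3.
  reduce S modulo (f_1, f_2, f_3, h_4):
  remainder 107/6u + 31/4v + 121/12 ≠ 0; add h_5 = 107/6u + 31/4v + 121/12 to the basis.

S(f_1,h_4): lcm = uv^2. S = 4v^3 + 13/12u^2 - 157/48uv - 8/3v^2 + 65/48u - 13/3v.
  reduce S modulo (f_1, f_2, f_3, h_4, h_5):
  remainder 69923/91592v - 69923/91592 ≠ 0; add h_6 = 69923/91592v - 69923/91592 to the basis.

The other S-polynomials (S(f_2,f_3), S(f_2,h_4), S(f_3,h_4), S(f_1,h_5), S(f_2,h_5), S(f_3,h_5), S(h_4,h_5), S(f_1,h_6), S(f_2,h_6), S(f_3,h_6), S(h_4,h_6), S(h_5,h_6)) all reduce to 0 modulo the current basis, so we have a Gröbner basis.
Inter-reduce: drop elements whose leading term is divisible by another's, tail-reduce, and make monic.
Reduced Gröbner basis: {u + 1, v - 1}.
Label its elements g_1 = u + 1, g_2 = v - 1.

Reduce p = 6uv + 8v^2 + 4u - v + 5 modulo G:
  leading term uv: subtract (6v)·g_1 from 6uv + 8v^2 + 4u - v + 5 → 8v^2 + 4u - 7v + 5
  leading term v^2: subtract (8v)·g_2 from 8v^2 + 4u - 7v + 5 → 4u + v + 5
  leading term u: subtract (4)·g_1 from 4u + v + 5 → v + 1
  leading term v: subtract (1)·g_2 from v + 1 → 2
  leading term 1: no divisor's leading term divides it; move 2 to the remainder.
  normal form = 2.
The normal form is nonzero, so p ∉ I. Since p minus its normal form lies in I, I + (p) = I + (r) where r = 2; decide whether this ideal is the whole ring.
Here r = 2 is a nonzero constant, hence a unit: 1 ∈ I + (p), the Gröbner basis of I + (p) is {1}, and the enlarged system has no common solution — adjoining p is inconsistent.

Ideal membership is decidable via reduction modulo a Gröbner basis.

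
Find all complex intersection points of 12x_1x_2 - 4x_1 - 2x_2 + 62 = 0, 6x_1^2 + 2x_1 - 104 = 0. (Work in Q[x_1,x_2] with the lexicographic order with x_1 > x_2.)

Compute a lex Gröbner basis by Buchberger's algorithm.
f_1 = 12x_1x_2 - 4x_1 - 2x_2 + 62, LT = x_1x_2.
f_2 = 6x_1^2 + 2x_1 - 104, LT = x_1^2.

S(f_1,f_2): lcm = x_1^2x_2. S = -1/3x_1^2 - 1/2x_1x_2 + 31/6x_1 + 52/3x_2.
  leading term x_1^2: subtract (-1/18)·f_2 from -1/3x_1^2 - 1/2x_1x_2 + 31/6x_1 + 52/3x_2 → -1/2x_1x_2 + 95/18x_1 + 52/3x_2 - 52/9
  leading term x_1x_2: subtract (-1/24)·f_1 from -1/2x_1x_2 + 95/18x_1 + 52/3x_2 - 52/9 → 46/9x_1 + 69/4x_2 - 115/36
  leading term x_1: no divisor's leading term divides it; move 46/9x_1 to the remainder.
  leading term x_2: no divisor's leading term divides it; move 69/4x_2 to the remainder.
  leading term 1: no divisor's leading term divides it; move -115/36 to the remainder.
  remainder 46/9x_1 + 69/4x_2 - 115/36 ≠ 0; add h_3 = 46/9x_1 + 69/4x_2 - 115/36 to the basis.

S(f_1,h_3): lcm = x_1x_2. S = -1/3x_1 - 27/8x_2^2 + 11/24x_2 + 31/6.
  leading term x_1: subtract (-3/46)·h_3 from -1/3x_1 - 27/8x_2^2 + 11/24x_2 + 31/6 → -27/8x_2^2 + 19/12x_2 + 119/24
  leading term x_2^2: no divisor's leading term divides it; move -27/8x_2^2 to the remainder.
  leading term x_2: no divisor's leading term divides it; move 19/12x_2 to the remainder.
  leading term 1: no divisor's leading term divides it; move 119/24 to the remainder.
  remainder -27/8x_2^2 + 19/12x_2 + 119/24 ≠ 0; add h_4 = -27/8x_2^2 + 19/12x_2 + 119/24 to the basis.

The other S-polynomials (S(f_2,h_3), S(f_1,h_4), S(f_2,h_4), S(h_3,h_4)) all reduce to 0 modulo the current basis, so we have a Gröbner basis.
Inter-reduce: drop elements whose leading term is divisible by another's, tail-reduce, and make monic.
Reduced Gröbner basis: {x_1 + 27/8x_2 - 5/8, x_2^2 - 38/81x_2 - 119/81}.

Elimination: the polynomial x_2^2 - 38/81x_2 - 119/81 lies in the elimination ideal for x_2, so x_2 ∈ {-1, 119/81}. For each such x_2, the remaining basis elements (now univariate) give the rest of the solution.
  x_2 = -1: the earlier basis element becomes x_1 - 4 = 0, giving x_1 = 4 — point (4, -1).
  x_2 = 119/81: the earlier basis element becomes x_1 + 13/3 = 0, giving x_1 = -13/3 — point (-13/3, 119/81).

{(4, -1), (-13/3, 119/81)}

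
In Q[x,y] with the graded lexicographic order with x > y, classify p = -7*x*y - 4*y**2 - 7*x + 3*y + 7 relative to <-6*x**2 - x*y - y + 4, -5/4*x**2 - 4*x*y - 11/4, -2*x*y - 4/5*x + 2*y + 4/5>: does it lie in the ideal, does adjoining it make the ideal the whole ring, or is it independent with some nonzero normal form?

First compute the reduced Gröbner basis of I by Buchberger's algorithm.
f_1 = -6*x**2 - x*y - y + 4, LT = x**2.
f_2 = -5/4*x**2 - 4*x*y - 11/4, LT = x**2.
f_3 = -2*x*y - 4/5*x + 2*y + 4/5, LT = x*y.

S(f_1,f_2): lcm = x**2. S = -91/30*x*y + 1/6*y - 43/15.
  leading term x*y: subtract (91/60)·f_3 from -91/30*x*y + 1/6*y - 43/15 → 91/75*x - 43/15*y - 102/25
  leading term x: no divisor's leading term divides it; move 91/75*x to the remainder.
  leading term y: no divisor's leading term divides it; move -43/15*y to the remainder.
  leading term 1: no divisor's leading term divides it; move -102/25 to the remainder.
  remainder 91/75*x - 43/15*y - 102/25 ≠ 0; add h_4 = 91/75*x - 43/15*y - 102/25 to the basis.

S(f_1,f_3): lcm = x**2*y. S = 1/6*x*y**2 - 2/5*x**2 + x*y + 1/6*y**2 + 2/5*x - 2/3*y.
  leading term x*y**2: subtract (-1/12*y)·f_3 from 1/6*x*y**2 - 2/5*x**2 + x*y + 1/6*y**2 + 2/5*x - 2/3*y → -2/5*x**2 + 14/15*x*y + 1/3*y**2 + 2/5*x - 3/5*y
  leading term x**2: subtract (1/15)·f_1 from -2/5*x**2 + 14/15*x*y + 1/3*y**2 + 2/5*x - 3/5*y → x*y + 1/3*y**2 + 2/5*x - 8/15*y - 4/15
  leading term x*y: subtract (-1/2)·f_3 from x*y + 1/3*y**2 + 2/5*x - 8/15*y - 4/15 → 1/3*y**2 + 7/15*y + 2/15
  leading term y**2: no divisor's leading term divides it; move 1/3*y**2 to the remainder.
  leading term y: no divisor's leading term divides it; move 7/15*y to the remainder.
  leading term 1: no divisor's leading term divides it; move 2/15 to the remainder.
  remainder 1/3*y**2 + 7/15*y + 2/15 ≠ 0; add h_5 = 1/3*y**2 + 7/15*y + 2/15 to the basis.

S(f_1,h_4): lcm = x**2. S = 1381/546*x*y + 306/91*x + 1/6*y - 2/3.
  leading term x*y: subtract (-1381/1092)·f_3 from 1381/546*x*y + 306/91*x + 1/6*y - 2/3 → 3209/1365*x + 736/273*y + 157/455
  leading term x: subtract (16045/8281)·h_4 from 3209/1365*x + 736/273*y + 157/455 → 68321/8281*y + 68321/8281
  leading term y: no divisor's leading term divides it; move 68321/8281*y to the remainder.
  leading term 1: no divisor's leading term divides it; move 68321/8281 to the remainder.
  remainder 68321/8281*y + 68321/8281 ≠ 0; add h_6 = 68321/8281*y + 68321/8281 to the basis.

The other S-polynomials (S(f_2,f_3), S(f_2,h_4), S(f_3,h_4), S(f_1,h_5), S(f_2,h_5), S(f_3,h_5), S(h_4,h_5), S(f_1,h_6), S(f_2,h_6), S(f_3,h_6), S(h_4,h_6), S(h_5,h_6)) all reduce to 0 modulo the current basis, so we have a Gröbner basis.
Inter-reduce: drop elements whose leading term is divisible by another's, tail-reduce, and make monic.
Reduced Gröbner basis: {x - 1, y + 1}.
Label its elements g_1 = x - 1, g_2 = y + 1.

Reduce p = -7*x*y - 4*y**2 - 7*x + 3*y + 7 modulo G:
  leading term x*y: subtract (-7*y)·g_1 from -7*x*y - 4*y**2 - 7*x + 3*y + 7 → -4*y**2 - 7*x - 4*y + 7
  leading term y**2: subtract (-4*y)·g_2 from -4*y**2 - 7*x - 4*y + 7 → -7*x + 7
  leading term x: subtract (-7)·g_1 from -7*x + 7 → 0
  normal form = 0.
Since the normal form is 0, p ∈ I.

-7*x*y - 4*y**2 - 7*x + 3*y + 7 lies in I (it reduces to 0).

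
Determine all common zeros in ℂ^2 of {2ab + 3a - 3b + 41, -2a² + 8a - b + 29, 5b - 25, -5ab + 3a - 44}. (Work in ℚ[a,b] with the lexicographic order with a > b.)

{(-2, 5)}

Compute a lex Gröbner basis by Buchberger's algorithm.
f_1 = 2ab + 3a - 3b + 41, LT = ab.
f_2 = -2a² + 8a - b + 29, LT = a².
f_3 = 5b - 25, LT = b.
f_4 = -5ab + 3a - 44, LT = ab.

S(f_1,f_2): lcm = a²b. S = 3/2a² + 5/2ab + 41/2a - ½b² + 29/2b.
  reduce S modulo (f_1, f_2, f_3, f_4):
  remainder 91/4a + 91/2 ≠ 0; add h_5 = 91/4a + 91/2 to the basis.

The other S-polynomials (S(f_1,f_3), S(f_1,f_4), S(f_2,f_3), S(f_2,f_4), S(f_3,f_4), S(f_1,h_5), S(f_2,h_5), S(f_3,h_5), S(f_4,h_5)) all reduce to 0 modulo the current basis, so we have a Gröbner basis.
Inter-reduce: drop elements whose leading term is divisible by another's, tail-reduce, and make monic.
Reduced Gröbner basis: {a + 2, b - 5}.

Elimination: the polynomial b - 5 lies in the elimination ideal for b, so b ∈ {5}. For each such b, the remaining basis elements (now univariate) give the rest of the solution.
  b = 5: the earlier basis element becomes a + 2 = 0, giving a = -2 — point (-2, 5).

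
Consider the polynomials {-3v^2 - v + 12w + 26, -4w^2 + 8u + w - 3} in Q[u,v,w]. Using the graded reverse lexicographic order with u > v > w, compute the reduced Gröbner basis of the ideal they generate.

f_1 = -3v^2 - v + 12w + 26, LT = v^2.
f_2 = -4w^2 + 8u + w - 3, LT = w^2.

The S-polynomials (S(f_1,f_2)) all reduce to 0 modulo the current basis, so we have a Gröbner basis.

G = {v^2 + 1/3v - 4w - 26/3, w^2 - 2u - 1/4w + 3/4}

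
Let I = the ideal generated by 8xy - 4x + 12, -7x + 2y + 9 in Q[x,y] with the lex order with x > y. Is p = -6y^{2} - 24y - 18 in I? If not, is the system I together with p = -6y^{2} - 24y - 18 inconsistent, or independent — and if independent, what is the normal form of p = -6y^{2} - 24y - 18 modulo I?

-6y^{2} - 24y - 18 lies in I (it reduces to 0).

First compute the reduced Gröbner basis of I by Buchberger's algorithm.
f_1 = 8xy - 4x + 12, LT = xy.
f_2 = -7x + 2y + 9, LT = x.

S(f_1,f_2): lcm = xy. S = -\tfrac{1}{2}x + \tfrac{2}{7}y^{2} + \tfrac{9}{7}y + \tfrac{3}{2}.
  reduce S modulo (f_1, f_2):
  remainder \tfrac{2}{7}y^{2} + \tfrac{8}{7}y + \tfrac{6}{7} ≠ 0; add h_3 = \tfrac{2}{7}y^{2} + \tfrac{8}{7}y + \tfrac{6}{7} to the basis.

The other S-polynomials (S(f_1,h_3), S(f_2,h_3)) all reduce to 0 modulo the current basis, so we have a Gröbner basis.
Inter-reduce: drop elements whose leading term is divisible by another's, tail-reduce, and make monic.
Reduced Gröbner basis: {x - \tfrac{2}{7}y - \tfrac{9}{7}, y^{2} + 4y + 3}.
Label its elements g_1 = x - \tfrac{2}{7}y - \tfrac{9}{7}, g_2 = y^{2} + 4y + 3.

Reduce p = -6y^{2} - 24y - 18 modulo G:
  leading term y^{2}: subtract (-6)·g_2 from -6y^{2} - 24y - 18 → 0
  normal form = 0.
Since the normal form is 0, p ∈ I.

Ideal membership is decidable via reduction modulo a Gröbner basis.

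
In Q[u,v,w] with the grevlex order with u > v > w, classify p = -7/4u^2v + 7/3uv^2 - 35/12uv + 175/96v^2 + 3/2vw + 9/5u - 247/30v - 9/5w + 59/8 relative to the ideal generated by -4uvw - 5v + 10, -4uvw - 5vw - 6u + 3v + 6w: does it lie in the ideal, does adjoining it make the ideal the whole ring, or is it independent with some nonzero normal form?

First compute the reduced Gröbner basis of I by Buchberger's algorithm.
f_1 = -4uvw - 5v + 10, LT = uvw.
f_2 = -4uvw - 5vw - 6u + 3v + 6w, LT = uvw.

S(f_1,f_2): lcm = uvw. S = -5/4vw - 3/2u + 2v + 3/2w - 5/2.
  leading term vw: no divisor's leading term divides it; move -5/4vw to the remainder.
  leading term u: no divisor's leading term divides it; move -3/2u to the remainder.
  leading term v: no divisor's leading term divides it; move 2v to the remainder.
  leading term w: no divisor's leading term divides it; move 3/2w to the remainder.
  leading term 1: no divisor's leading term divides it; move -5/2 to the remainder.
  remainder -5/4vw - 3/2u + 2v + 3/2w - 5/2 ≠ 0; add h_3 = -5/4vw - 3/2u + 2v + 3/2w - 5/2 to the basis.

S(f_1,h_3): lcm = uvw. S = -6/5u^2 + 8/5uv + 6/5uw - 2u + 5/4v - 5/2.
  leading term u^2: no divisor's leading term divides it; move -6/5u^2 to the remainder.
  leading term uv: no divisor's leading term divides it; move 8/5uv to the remainder.
  leading term uw: no divisor's leading term divides it; move 6/5uw to the remainder.
  leading term u: no divisor's leading term divides it; move -2u to the remainder.
  leading term v: no divisor's leading term divides it; move 5/4v to the remainder.
  leading term 1: no divisor's leading term divides it; move -5/2 to the remainder.
  remainder -6/5u^2 + 8/5uv + 6/5uw - 2u + 5/4v - 5/2 ≠ 0; add h_4 = -6/5u^2 + 8/5uv + 6/5uw - 2u + 5/4v - 5/2 to the basis.

S(f_2,h_3): lcm = uvw. S = -6/5u^2 + 8/5uv + 6/5uw + 5/4vw - 1/2u - 3/4v - 3/2w.
  leading term u^2: subtract (1)·h_4 from -6/5u^2 + 8/5uv + 6/5uw + 5/4vw - 1/2u - 3/4v - 3/2w → 5/4vw + 3/2u - 2v - 3/2w + 5/2
  leading term vw: subtract (-1)·h_3 from 5/4vw + 3/2u - 2v - 3/2w + 5/2 → 0
  remainder 0.

S(f_1,h_4): lcm = u^2vw. S = 4/3uv^2w + uvw^2 - 5/3uvw + 25/24v^2w + 5/4uv - 25/12vw - 5/2u.
  leading term uv^2w: subtract (-1/3v)·f_1 from 4/3uv^2w + uvw^2 - 5/3uvw + 25/24v^2w + 5/4uv - 25/12vw - 5/2u → uvw^2 - 5/3uvw + 25/24v^2w + 5/4uv - 5/3v^2 - 25/12vw - 5/2u + 10/3v
  leading term uvw^2: subtract (-1/4w)·f_1 from uvw^2 - 5/3uvw + 25/24v^2w + 5/4uv - 5/3v^2 - 25/12vw - 5/2u + 10/3v → -5/3uvw + 25/24v^2w + 5/4uv - 5/3v^2 - 10/3vw - 5/2u + 10/3v + 5/2w
  leading term uvw: subtract (5/12)·f_1 from -5/3uvw + 25/24v^2w + 5/4uv - 5/3v^2 - 10/3vw - 5/2u + 10/3v + 5/2w → 25/24v^2w + 5/4uv - 5/3v^2 - 10/3vw - 5/2u + 65/12v + 5/2w - 25/6
  leading term v^2w: subtract (-5/6v)·h_3 from 25/24v^2w + 5/4uv - 5/3v^2 - 10/3vw - 5/2u + 65/12v + 5/2w - 25/6 → -25/12vw - 5/2u + 10/3v + 5/2w - 25/6
  leading term vw: subtract (5/3)·h_3 from -25/12vw - 5/2u + 10/3v + 5/2w - 25/6 → 0
  remainder 0.

S(f_2,h_4): lcm = u^2vw. S = 4/3uv^2w + uvw^2 - 5/12uvw + 25/24v^2w + 3/2u^2 - 3/4uv - 3/2uw - 25/12vw.
  leading term uv^2w: subtract (-1/3v)·f_1 from 4/3uv^2w + uvw^2 - 5/12uvw + 25/24v^2w + 3/2u^2 - 3/4uv - 3/2uw - 25/12vw → uvw^2 - 5/12uvw + 25/24v^2w + 3/2u^2 - 3/4uv - 5/3v^2 - 3/2uw - 25/12vw + 10/3v
  leading term uvw^2: subtract (-1/4w)·f_1 from uvw^2 - 5/12uvw + 25/24v^2w + 3/2u^2 - 3/4uv - 5/3v^2 - 3/2uw - 25/12vw + 10/3v → -5/12uvw + 25/24v^2w + 3/2u^2 - 3/4uv - 5/3v^2 - 3/2uw - 10/3vw + 10/3v + 5/2w
  leading term uvw: subtract (5/48)·f_1 from -5/12uvw + 25/24v^2w + 3/2u^2 - 3/4uv - 5/3v^2 - 3/2uw - 10/3vw + 10/3v + 5/2w → 25/24v^2w + 3/2u^2 - 3/4uv - 5/3v^2 - 3/2uw - 10/3vw + 185/48v + 5/2w - 25/24
  leading term v^2w: subtract (-5/6v)·h_3 from 25/24v^2w + 3/2u^2 - 3/4uv - 5/3v^2 - 3/2uw - 10/3vw + 185/48v + 5/2w - 25/24 → 3/2u^2 - 2uv - 3/2uw - 25/12vw + 85/48v + 5/2w - 25/24
  leading term u^2: subtract (-5/4)·h_4 from 3/2u^2 - 2uv - 3/2uw - 25/12vw + 85/48v + 5/2w - 25/24 → -25/12vw - 5/2u + 10/3v + 5/2w - 25/6
  leading term vw: subtract (5/3)·h_3 from -25/12vw - 5/2u + 10/3v + 5/2w - 25/6 → 0
  remainder 0.

S(h_3,h_4): leading monomials are coprime, so the S-polynomial reduces to 0 (Buchberger's first criterion).
Every S-polynomial of the final basis reduces to 0, so we have a Gröbner basis.
Inter-reduce: drop elements whose leading term is divisible by another's, tail-reduce, and make monic.
Reduced Gröbner basis: {u^2 - 4/3uv - uw + 5/3u - 25/24v + 25/12, vw + 6/5u - 8/5v - 6/5w + 2}.
Label its elements g_1 = u^2 - 4/3uv - uw + 5/3u - 25/24v + 25/12, g_2 = vw + 6/5u - 8/5v - 6/5w + 2.

Reduce p = -7/4u^2v + 7/3uv^2 - 35/12uv + 175/96v^2 + 3/2vw + 9/5u - 247/30v - 9/5w + 59/8 modulo G:
  leading term u^2v: subtract (-7/4v)·g_1 from -7/4u^2v + 7/3uv^2 - 35/12uv + 175/96v^2 + 3/2vw + 9/5u - 247/30v - 9/5w + 59/8 → -7/4uvw + 3/2vw + 9/5u - 367/80v - 9/5w + 59/8
  leading term uvw: subtract (-7/4u)·g_2 from -7/4uvw + 3/2vw + 9/5u - 367/80v - 9/5w + 59/8 → 21/10u^2 - 14/5uv - 21/10uw + 3/2vw + 53/10u - 367/80v - 9/5w + 59/8
  leading term u^2: subtract (21/10)·g_1 from 21/10u^2 - 14/5uv - 21/10uw + 3/2vw + 53/10u - 367/80v - 9/5w + 59/8 → 3/2vw + 9/5u - 12/5v - 9/5w + 3
  leading term vw: subtract (3/2)·g_2 from 3/2vw + 9/5u - 12/5v - 9/5w + 3 → 0
  normal form = 0.
Since the normal form is 0, p ∈ I.

-7/4u^2v + 7/3uv^2 - 35/12uv + 175/96v^2 + 3/2vw + 9/5u - 247/30v - 9/5w + 59/8 lies in I (it reduces to 0).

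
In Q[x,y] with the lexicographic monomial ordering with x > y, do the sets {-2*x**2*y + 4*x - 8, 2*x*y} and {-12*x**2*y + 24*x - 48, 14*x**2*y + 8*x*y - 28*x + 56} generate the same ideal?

Two ideals are equal iff their reduced Gröbner bases coincide (the reduced basis is unique for a fixed ordering).
Buchberger on the first generating set:
f_1 = -2*x**2*y + 4*x - 8, LT = x**2*y.
f_2 = 2*x*y, LT = x*y.

S(f_1,f_2): lcm = x**2*y. S = -2*x + 4.
  leading term x: no divisor's leading term divides it; move -2*x to the remainder.
  leading term 1: no divisor's leading term divides it; move 4 to the remainder.
  remainder -2*x + 4 ≠ 0; add g_3 = -2*x + 4 to the basis.

S(f_2,g_3): lcm = x*y. S = 2*y.
  leading term y: no divisor's leading term divides it; move 2*y to the remainder.
  remainder 2*y ≠ 0; add g_4 = 2*y to the basis.

The other S-polynomials (S(f_1,g_3), S(f_1,g_4), S(f_2,g_4), S(g_3,g_4)) all reduce to 0 modulo the current basis, so we have a Gröbner basis.
Inter-reduce: drop elements whose leading term is divisible by another's, tail-reduce, and make monic.
Reduced Gröbner basis: {x - 2, y}.

Buchberger on the second generating set:
h_1 = -12*x**2*y + 24*x - 48, LT = x**2*y.
h_2 = 14*x**2*y + 8*x*y - 28*x + 56, LT = x**2*y.

S(h_1,h_2): lcm = x**2*y. S = -4/7*x*y.
  leading term x*y: no divisor's leading term divides it; move -4/7*x*y to the remainder.
  remainder -4/7*x*y ≠ 0; add k_3 = -4/7*x*y to the basis.

S(h_1,k_3): lcm = x**2*y. S = -2*x + 4.
  leading term x: no divisor's leading term divides it; move -2*x to the remainder.
  leading term 1: no divisor's leading term divides it; move 4 to the remainder.
  remainder -2*x + 4 ≠ 0; add k_4 = -2*x + 4 to the basis.

S(k_3,k_4): lcm = x*y. S = 2*y.
  leading term y: no divisor's leading term divides it; move 2*y to the remainder.
  remainder 2*y ≠ 0; add k_5 = 2*y to the basis.

The other S-polynomials (S(h_2,k_3), S(h_1,k_4), S(h_2,k_4), S(h_1,k_5), S(h_2,k_5), S(k_3,k_5), S(k_4,k_5)) all reduce to 0 modulo the current basis, so we have a Gröbner basis.
Inter-reduce: drop elements whose leading term is divisible by another's, tail-reduce, and make monic.
Reduced Gröbner basis: {x - 2, y}.

Same reduced basis, so the two generating sets span the same ideal.

Yes, the ideals are equal.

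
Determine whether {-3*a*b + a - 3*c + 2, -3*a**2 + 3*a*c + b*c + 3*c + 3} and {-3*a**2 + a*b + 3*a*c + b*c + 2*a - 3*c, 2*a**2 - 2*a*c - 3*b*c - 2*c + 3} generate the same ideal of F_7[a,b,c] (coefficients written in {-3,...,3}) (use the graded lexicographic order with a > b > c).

No, the ideals differ.

Since reduced Gröbner bases are canonical representatives of ideals under a given ordering, it suffices to compute and compare them.
Buchberger on the first generating set:
f_1 = -3*a*b + a - 3*c + 2, LT = a*b.
f_2 = -3*a**2 + 3*a*c + b*c + 3*c + 3, LT = a**2.

S(f_1,f_2): lcm = a**2*b. S = a*b*c - 2*b**2*c + 2*a**2 + a*c + b*c - 3*a + b.
  leading term a*b*c: subtract (2*c)·f_1 from a*b*c - 2*b**2*c + 2*a**2 + a*c + b*c - 3*a + b → -2*b**2*c + 2*a**2 - a*c + b*c - c**2 - 3*a + b + 3*c
  leading term b**2*c: no divisor's leading term divides it; move -2*b**2*c to the remainder.
  leading term a**2: subtract (-3)·f_2 from 2*a**2 - a*c + b*c - c**2 - 3*a + b + 3*c → a*c - 3*b*c - c**2 - 3*a + b - 2*c + 2
  leading term a*c: no divisor's leading term divides it; move a*c to the remainder.
  leading term b*c: no divisor's leading term divides it; move -3*b*c to the remainder.
  leading term c**2: no divisor's leading term divides it; move -c**2 to the remainder.
  leading term a: no divisor's leading term divides it; move -3*a to the remainder.
  leading term b: no divisor's leading term divides it; move b to the remainder.
  leading term c: no divisor's leading term divides it; move -2*c to the remainder.
  leading term 1: no divisor's leading term divides it; move 2 to the remainder.
  remainder -2*b**2*c + a*c - 3*b*c - c**2 - 3*a + b - 2*c + 2 ≠ 0; add g_3 = -2*b**2*c + a*c - 3*b*c - c**2 - 3*a + b - 2*c + 2 to the basis.

S(f_1,g_3): lcm = a*b**2*c. S = -3*a**2*c - 3*a*b*c + 3*a*c**2 + b*c**2 + 2*a**2 - 3*a*b - a*c - 3*b*c + a.
  leading term a**2*c: subtract (c)·f_2 from -3*a**2*c - 3*a*b*c + 3*a*c**2 + b*c**2 + 2*a**2 - 3*a*b - a*c - 3*b*c + a → -3*a*b*c + 2*a**2 - 3*a*b - a*c - 3*b*c - 3*c**2 + a - 3*c
  leading term a*b*c: subtract (c)·f_1 from -3*a*b*c + 2*a**2 - 3*a*b - a*c - 3*b*c - 3*c**2 + a - 3*c → 2*a**2 - 3*a*b - 2*a*c - 3*b*c + a + 2*c
  leading term a**2: subtract (-3)·f_2 from 2*a**2 - 3*a*b - 2*a*c - 3*b*c + a + 2*c → -3*a*b + a - 3*c + 2
  leading term a*b: subtract (1)·f_1 from -3*a*b + a - 3*c + 2 → 0
  remainder 0.

S(f_2,g_3): leading monomials are coprime, so the S-polynomial reduces to 0 (Buchberger's first criterion).
Every S-polynomial of the final basis reduces to 0, so we have a Gröbner basis.
Inter-reduce: drop elements whose leading term is divisible by another's, tail-reduce, and make monic.
Reduced Gröbner basis: {b**2*c + 3*a*c - 2*b*c - 3*c**2 - 2*a + 3*b + c - 1, a**2 - a*c + 2*b*c - c - 1, a*b + 2*a + c - 3}.

Buchberger on the second generating set:
h_1 = -3*a**2 + a*b + 3*a*c + b*c + 2*a - 3*c, LT = a**2.
h_2 = 2*a**2 - 2*a*c - 3*b*c - 2*c + 3, LT = a**2.

S(h_1,h_2): lcm = a**2. S = 2*a*b - 3*a + 2*c + 2.
  leading term a*b: no divisor's leading term divides it; move 2*a*b to the remainder.
  leading term a: no divisor's leading term divides it; move -3*a to the remainder.
  leading term c: no divisor's leading term divides it; move 2*c to the remainder.
  leading term 1: no divisor's leading term divides it; move 2 to the remainder.
  remainder 2*a*b - 3*a + 2*c + 2 ≠ 0; add k_3 = 2*a*b - 3*a + 2*c + 2 to the basis.

S(h_1,k_3): lcm = a**2*b. S = 2*a*b**2 - a*b*c + 2*b**2*c - 2*a**2 - 3*a*b - a*c + b*c - a.
  leading term a*b**2: subtract (b)·k_3 from 2*a*b**2 - a*b*c + 2*b**2*c - 2*a**2 - 3*a*b - a*c + b*c - a → -a*b*c + 2*b**2*c - 2*a**2 - a*c - b*c - a - 2*b
  leading term a*b*c: subtract (3*c)·k_3 from -a*b*c + 2*b**2*c - 2*a**2 - a*c - b*c - a - 2*b → 2*b**2*c - 2*a**2 + a*c - b*c + c**2 - a - 2*b + c
  leading term b**2*c: no divisor's leading term divides it; move 2*b**2*c to the remainder.
  leading term a**2: subtract (3)·h_1 from -2*a**2 + a*c - b*c + c**2 - a - 2*b + c → -3*a*b - a*c + 3*b*c + c**2 - 2*b + 3*c
  leading term a*b: subtract (2)·k_3 from -3*a*b - a*c + 3*b*c + c**2 - 2*b + 3*c → -a*c + 3*b*c + c**2 - a - 2*b - c + 3
  leading term a*c: no divisor's leading term divides it; move -a*c to the remainder.
  leading term b*c: no divisor's leading term divides it; move 3*b*c to the remainder.
  leading term c**2: no divisor's leading term divides it; move c**2 to the remainder.
  leading term a: no divisor's leading term divides it; move -a to the remainder.
  leading term b: no divisor's leading term divides it; move -2*b to the remainder.
  leading term c: no divisor's leading term divides it; move -c to the remainder.
  leading term 1: no divisor's leading term divides it; move 3 to the remainder.
  remainder 2*b**2*c - a*c + 3*b*c + c**2 - a - 2*b - c + 3 ≠ 0; add k_4 = 2*b**2*c - a*c + 3*b*c + c**2 - a - 2*b - c + 3 to the basis.

S(h_2,k_3): lcm = a**2*b. S = -a*b*c + 2*b**2*c - 2*a**2 - a*c - b*c - a - 2*b.
  leading term a*b*c: subtract (3*c)·k_3 from -a*b*c + 2*b**2*c - 2*a**2 - a*c - b*c - a - 2*b → 2*b**2*c - 2*a**2 + a*c - b*c + c**2 - a - 2*b + c
  leading term b**2*c: subtract (1)·k_4 from 2*b**2*c - 2*a**2 + a*c - b*c + c**2 - a - 2*b + c → -2*a**2 + 2*a*c + 3*b*c + 2*c - 3
  leading term a**2: subtract (3)·h_1 from -2*a**2 + 2*a*c + 3*b*c + 2*c - 3 → -3*a*b + a - 3*c - 3
  leading term a*b: subtract (2)·k_3 from -3*a*b + a - 3*c - 3 → 0
  remainder 0.

S(h_1,k_4): leading monomials are coprime, so the S-polynomial reduces to 0 (Buchberger's first criterion).
S(h_2,k_4): leading monomials are coprime, so the S-polynomial reduces to 0 (Buchberger's first criterion).
S(k_3,k_4): lcm = a*b**2*c. S = -3*a**2*c - 3*a*b*c + 3*a*c**2 + b*c**2 - 3*a**2 + a*b - 3*a*c + b*c + 2*a.
  leading term a**2*c: subtract (c)·h_1 from -3*a**2*c - 3*a*b*c + 3*a*c**2 + b*c**2 - 3*a**2 + a*b - 3*a*c + b*c + 2*a → 3*a*b*c - 3*a**2 + a*b + 2*a*c + b*c + 3*c**2 + 2*a
  leading term a*b*c: subtract (-2*c)·k_3 from 3*a*b*c - 3*a**2 + a*b + 2*a*c + b*c + 3*c**2 + 2*a → -3*a**2 + a*b + 3*a*c + b*c + 2*a - 3*c
  leading term a**2: subtract (1)·h_1 from -3*a**2 + a*b + 3*a*c + b*c + 2*a - 3*c → 0
  remainder 0.

Every S-polynomial of the final basis reduces to 0, so we have a Gröbner basis.
Inter-reduce: drop elements whose leading term is divisible by another's, tail-reduce, and make monic.
Reduced Gröbner basis: {b**2*c + 3*a*c - 2*b*c - 3*c**2 + 3*a - b + 3*c - 2, a**2 - a*c + 2*b*c - c - 2, a*b + 2*a + c + 1}.

The bases are distinct; the ideals are different.
The choice of monomial ordering does not affect the verdict — as long as both bases are computed under the same ordering, their equality decides ideal equality.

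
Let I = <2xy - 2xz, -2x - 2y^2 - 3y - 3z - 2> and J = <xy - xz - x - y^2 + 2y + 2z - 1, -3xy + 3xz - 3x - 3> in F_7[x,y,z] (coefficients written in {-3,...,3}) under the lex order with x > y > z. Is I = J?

No, the ideals differ.

For a fixed monomial order, each ideal has a unique reduced Gröbner basis; comparing bases decides equality.
Buchberger on the first generating set:
f_1 = 2xy - 2xz, LT = xy.
f_2 = -2x - 2y^2 - 3y - 3z - 2, LT = x.

S(f_1,f_2): lcm = xy. S = -xz - y^3 + 2y^2 + 2yz - y.
  leading term xz: subtract (-3z)·f_2 from -xz - y^3 + 2y^2 + 2yz - y → -y^3 + y^2z + 2y^2 - y - 2z^2 + z
  leading term y^3: no divisor's leading term divides it; move -y^3 to the remainder.
  leading term y^2z: no divisor's leading term divides it; move y^2z to the remainder.
  leading term y^2: no divisor's leading term divides it; move 2y^2 to the remainder.
  leading term y: no divisor's leading term divides it; move -y to the remainder.
  leading term z^2: no divisor's leading term divides it; move -2z^2 to the remainder.
  leading term z: no divisor's leading term divides it; move z to the remainder.
  remainder -y^3 + y^2z + 2y^2 - y - 2z^2 + z ≠ 0; add g_3 = -y^3 + y^2z + 2y^2 - y - 2z^2 + z to the basis.

The other S-polynomials (S(f_1,g_3), S(f_2,g_3)) all reduce to 0 modulo the current basis, so we have a Gröbner basis.
Inter-reduce: drop elements whose leading term is divisible by another's, tail-reduce, and make monic.
Reduced Gröbner basis: {x + y^2 - 2y - 2z + 1, y^3 - y^2z - 2y^2 + y + 2z^2 - z}.

Buchberger on the second generating set:
h_1 = xy - xz - x - y^2 + 2y + 2z - 1, LT = xy.
h_2 = -3xy + 3xz - 3x - 3, LT = xy.

S(h_1,h_2): lcm = xy. S = -2x - y^2 + 2y + 2z - 2.
  leading term x: no divisor's leading term divides it; move -2x to the remainder.
  leading term y^2: no divisor's leading term divides it; move -y^2 to the remainder.
  leading term y: no divisor's leading term divides it; move 2y to the remainder.
  leading term z: no divisor's leading term divides it; move 2z to the remainder.
  leading term 1: no divisor's leading term divides it; move -2 to the remainder.
  remainder -2x - y^2 + 2y + 2z - 2 ≠ 0; add k_3 = -2x - y^2 + 2y + 2z - 2 to the basis.

S(h_1,k_3): lcm = xy. S = -xz - x + 3y^3 + yz + y + 2z - 1.
  leading term xz: subtract (-3z)·k_3 from -xz - x + 3y^3 + yz + y + 2z - 1 → -x + 3y^3 - 3y^2z + y - z^2 + 3z - 1
  leading term x: subtract (-3)·k_3 from -x + 3y^3 - 3y^2z + y - z^2 + 3z - 1 → 3y^3 - 3y^2z - 3y^2 - z^2 + 2z
  leading term y^3: no divisor's leading term divides it; move 3y^3 to the remainder.
  leading term y^2z: no divisor's leading term divides it; move -3y^2z to the remainder.
  leading term y^2: no divisor's leading term divides it; move -3y^2 to the remainder.
  leading term z^2: no divisor's leading term divides it; move -z^2 to the remainder.
  leading term z: no divisor's leading term divides it; move 2z to the remainder.
  remainder 3y^3 - 3y^2z - 3y^2 - z^2 + 2z ≠ 0; add k_4 = 3y^3 - 3y^2z - 3y^2 - z^2 + 2z to the basis.

The other S-polynomials (S(h_2,k_3), S(h_1,k_4), S(h_2,k_4), S(k_3,k_4)) all reduce to 0 modulo the current basis, so we have a Gröbner basis.
Inter-reduce: drop elements whose leading term is divisible by another's, tail-reduce, and make monic.
Reduced Gröbner basis: {x - 3y^2 - y - z + 1, y^3 - y^2z - y^2 + 2z^2 + 3z}.

The bases are distinct; the ideals are different.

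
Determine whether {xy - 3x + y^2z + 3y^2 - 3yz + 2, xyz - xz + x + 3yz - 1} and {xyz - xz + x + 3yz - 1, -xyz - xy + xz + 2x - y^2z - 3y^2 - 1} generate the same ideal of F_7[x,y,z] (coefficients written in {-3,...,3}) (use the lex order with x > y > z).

Equality of ideals is decidable: compute both reduced Gröbner bases (unique for the ordering) and check whether they agree.
Buchberger on the first generating set:
f_1 = xy - 3x + y^2z + 3y^2 - 3yz + 2, LT = xy.
f_2 = xyz - xz + x + 3yz - 1, LT = xyz.

S(f_1,f_2): lcm = xyz. S = -2xz - x + y^2z^2 + 3y^2z - 3yz^2 - 3yz + 2z + 1.
  reduce S modulo (f_1, f_2):
  remainder -2xz - x + y^2z^2 + 3y^2z - 3yz^2 - 3yz + 2z + 1 ≠ 0; add g_3 = -2xz - x + y^2z^2 + 3y^2z - 3yz^2 - 3yz + 2z + 1 to the basis.

S(f_1,g_3): lcm = xyz. S = 3xy - 3xz - 3y^3z^2 - 2y^3z + 3y^2z^2 - 2y^2z - 3yz^2 + yz - 3y + 2z.
  reduce S modulo (f_1, f_2, g_3):
  remainder -3y^3z^2 - 2y^3z - 2y^2z^2 + y^2z - 2y^2 - 2yz^2 - 3yz - 3y - z + 3 ≠ 0; add g_4 = -3y^3z^2 - 2y^3z - 2y^2z^2 + y^2z - 2y^2 - 2yz^2 - 3yz - 3y - z + 3 to the basis.

The other S-polynomials (S(f_2,g_3), S(f_1,g_4), S(f_2,g_4), S(g_3,g_4)) all reduce to 0 modulo the current basis, so we have a Gröbner basis.
Inter-reduce: drop elements whose leading term is divisible by another's, tail-reduce, and make monic.
Reduced Gröbner basis: {xy - 3x + y^2z + 3y^2 - 3yz + 2, xz - 3x + 3y^2z^2 + 2y^2z - 2yz^2 - 2yz - z + 3, y^3z^2 + 3y^3z + 3y^2z^2 + 2y^2z + 3y^2 + 3yz^2 + yz + y - 2z - 1}.

Buchberger on the second generating set:
h_1 = xyz - xz + x + 3yz - 1, LT = xyz.
h_2 = -xyz - xy + xz + 2x - y^2z - 3y^2 - 1, LT = xyz.

S(h_1,h_2): lcm = xyz. S = -xy + 3x - y^2z - 3y^2 + 3yz - 2.
  reduce S modulo (h_1, h_2):
  remainder -xy + 3x - y^2z - 3y^2 + 3yz - 2 ≠ 0; add k_3 = -xy + 3x - y^2z - 3y^2 + 3yz - 2 to the basis.

S(h_1,k_3): lcm = xyz. S = 2xz + x - y^2z^2 - 3y^2z + 3yz^2 + 3yz - 2z - 1.
  reduce S modulo (h_1, h_2, k_3):
  remainder 2xz + x - y^2z^2 - 3y^2z + 3yz^2 + 3yz - 2z - 1 ≠ 0; add k_4 = 2xz + x - y^2z^2 - 3y^2z + 3yz^2 + 3yz - 2z - 1 to the basis.

S(h_1,k_4): lcm = xyz. S = 3xy - xz + x - 3y^3z^2 - 2y^3z + 2y^2z^2 + 2y^2z - 3yz - 3y - 1.
  reduce S modulo (h_1, h_2, k_3, k_4):
  remainder -3y^3z^2 - 2y^3z - 2y^2z^2 + y^2z - 2y^2 - 2yz^2 - 3yz - 3y - z + 3 ≠ 0; add k_5 = -3y^3z^2 - 2y^3z - 2y^2z^2 + y^2z - 2y^2 - 2yz^2 - 3yz - 3y - z + 3 to the basis.

The other S-polynomials (S(h_2,k_3), S(h_2,k_4), S(k_3,k_4), S(h_1,k_5), S(h_2,k_5), S(k_3,k_5), S(k_4,k_5)) all reduce to 0 modulo the current basis, so we have a Gröbner basis.
Inter-reduce: drop elements whose leading term is divisible by another's, tail-reduce, and make monic.
Reduced Gröbner basis: {xy - 3x + y^2z + 3y^2 - 3yz + 2, xz - 3x + 3y^2z^2 + 2y^2z - 2yz^2 - 2yz - z + 3, y^3z^2 + 3y^3z + 3y^2z^2 + 2y^2z + 3y^2 + 3yz^2 + yz + y - 2z - 1}.

The two bases agree; hence the ideals are identical.

Yes, the ideals are equal.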